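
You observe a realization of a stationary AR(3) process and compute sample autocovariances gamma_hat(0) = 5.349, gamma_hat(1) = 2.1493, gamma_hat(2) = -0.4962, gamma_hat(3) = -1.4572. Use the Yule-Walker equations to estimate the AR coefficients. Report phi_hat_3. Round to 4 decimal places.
\hat\phi_{3} = -0.1340

The Yule-Walker equations for an AR(p) process read, in matrix form,
  Gamma_p phi = r_p,   with   (Gamma_p)_{ij} = gamma(|i - j|),
                       (r_p)_i = gamma(i),   i,j = 1..p.
Substitute the sample gammas (Toeplitz matrix and right-hand side of size 3):
  Gamma_p = [[5.349, 2.1493, -0.4962], [2.1493, 5.349, 2.1493], [-0.4962, 2.1493, 5.349]]
  r_p     = [2.1493, -0.4962, -1.4572]
Written out (R1..R3):
  (R1) 5.349 phi_1 + 2.1493 phi_2 - 0.4962 phi_3 = 2.1493
  (R2) 2.1493 phi_1 + 5.349 phi_2 + 2.1493 phi_3 = -0.4962
  (R3) -0.4962 phi_1 + 2.1493 phi_2 + 5.349 phi_3 = -1.4572
Gaussian elimination:
  R2 <- R2 - (2.1493/5.349) R1 = R2 - (0.401813) R1:  4.485382 phi_2 + 2.34868 phi_3 = -1.359818
  R3 <- R3 - (-0.4962/5.349) R1 = R3 - (-0.092765) R1:  2.34868 phi_2 + 5.30297 phi_3 = -1.25782
  R3 <- R3 - (2.34868/4.485382) R2 = R3 - (0.52363) R2:  4.073131 phi_3 = -0.545779
Back-substitution:
  phi_hat_3 = -0.545779 / 4.073131 = -0.133995
  phi_hat_2 = (-1.359818 - (2.34868)(-0.133995)) / 4.485382 = -0.233003
  phi_hat_1 = (2.1493 - (2.1493)(-0.233003) - (-0.4962)(-0.133995)) / 5.349 = 0.483007
So phi_hat = [0.4830, -0.2330, -0.1340].
Therefore phi_hat_3 = -0.1340.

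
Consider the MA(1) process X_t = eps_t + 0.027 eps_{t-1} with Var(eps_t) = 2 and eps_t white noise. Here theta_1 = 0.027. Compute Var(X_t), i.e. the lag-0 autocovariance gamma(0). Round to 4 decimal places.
\gamma(0) = 2.0015

For an MA(q) process X_t = eps_t + sum_i theta_i eps_{t-i} with
Var(eps_t) = sigma^2, the variance is
  gamma(0) = sigma^2 * (1 + sum_i theta_i^2).
  sum_i theta_i^2 = (0.027)^2 = 0.000729.
  gamma(0) = 2 * (1 + 0.000729) = 2 * 1.000729 = 2.001458, which rounds to 2.0015.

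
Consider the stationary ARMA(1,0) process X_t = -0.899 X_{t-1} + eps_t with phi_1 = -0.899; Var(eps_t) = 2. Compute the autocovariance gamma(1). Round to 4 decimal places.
\gamma(1) = -9.3744

Multiply the model equation by X_{t-k} and take expectations. With theta_0 = psi_0 = 1 and psi_j the MA(infinity) weights, this gives
  gamma(k) - sum_i phi_i gamma(k-i) = c_k,
  c_k = sigma^2 * sum_{j=k..q} theta_j psi_{j-k}   (c_k = 0 for k > q),
using gamma(-m) = gamma(m).
Pure AR (q = 0): c_0 = sigma^2 = 2, c_k = 0 for k >= 1.
Equations for k = 0 and k = 1 (AR order 1):
  gamma(0) = phi_1 gamma(1) + c_0
  gamma(1) = phi_1 gamma(0) + c_1
Substituting the second into the first: gamma(0) (1 - phi_1^2) = c_0 + phi_1 c_1, so
  gamma(0) = c_0 / (1 - phi_1^2) = 2 / (1 - (-0.899)^2) = 2 / 0.191799 = 10.427583.
  gamma(1) = phi_1 gamma(0) = (-0.899)(10.427583) = -9.374397.
Therefore gamma(1) = -9.3744 (to 4 decimal places).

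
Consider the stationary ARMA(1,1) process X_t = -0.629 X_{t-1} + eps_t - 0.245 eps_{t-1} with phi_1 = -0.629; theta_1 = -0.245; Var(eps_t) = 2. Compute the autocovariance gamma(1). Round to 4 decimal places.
\gamma(1) = -3.3380

Multiply the model equation by X_{t-k} and take expectations. With theta_0 = psi_0 = 1 and psi_j the MA(infinity) weights, this gives
  gamma(k) - sum_i phi_i gamma(k-i) = c_k,
  c_k = sigma^2 * sum_{j=k..q} theta_j psi_{j-k}   (c_k = 0 for k > q),
using gamma(-m) = gamma(m).
psi-weights needed (psi_j = theta_j + sum_i phi_i psi_{j-i}):
  psi_1 = theta_1 + phi_1 = -0.245 + (-0.629) = -0.874
Right-hand sides:
  c_0 = sigma^2 (1 + theta_1 psi_1) = 2 * (1 + (-0.245)(-0.874)) = 2 * 1.21413 = 2.42826
  c_1 = sigma^2 theta_1 = 2 * (-0.245) = -0.49
  c_2 = 0
Equations for k = 0 and k = 1 (AR order 1):
  gamma(0) = phi_1 gamma(1) + c_0
  gamma(1) = phi_1 gamma(0) + c_1
Substituting the second into the first: gamma(0) (1 - phi_1^2) = c_0 + phi_1 c_1, so
  gamma(0) = (c_0 + phi_1 c_1) / (1 - phi_1^2) = (2.42826 + (-0.629)(-0.49)) / (1 - (-0.629)^2) = 2.73647 / 0.604359 = 4.527888.
  gamma(1) = phi_1 gamma(0) + c_1 = (-0.629)(4.527888) + (-0.49) = -3.338042.
Therefore gamma(1) = -3.3380 (to 4 decimal places).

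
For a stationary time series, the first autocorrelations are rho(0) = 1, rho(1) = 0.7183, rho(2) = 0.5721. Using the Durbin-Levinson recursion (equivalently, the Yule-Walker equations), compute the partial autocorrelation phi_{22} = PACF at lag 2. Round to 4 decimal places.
\phi_{22} = 0.1160

The PACF at lag k is phi_{kk}, the last component of the solution
to the Yule-Walker system G_k phi = r_k where
  (G_k)_{ij} = rho(|i - j|), (r_k)_i = rho(i), i,j = 1..k.
Equivalently, Durbin-Levinson gives phi_{kk} iteratively:
  phi_{11} = rho(1)
  phi_{kk} = [rho(k) - sum_{j=1..k-1} phi_{k-1,j} rho(k-j)]
            / [1 - sum_{j=1..k-1} phi_{k-1,j} rho(j)],
  phi_{k,j} = phi_{k-1,j} - phi_{kk} phi_{k-1,k-j},  j = 1..k-1.
Step k = 1:
  phi_11 = rho(1) = 0.7183.
Step k = 2:
  phi_22 = [rho(2) - phi_11 rho(1)] / [1 - phi_11 rho(1)] = [0.5721 - (0.7183)(0.7183)] / [1 - (0.7183)(0.7183)]
         = 0.05614511 / 0.48404511 = 0.116.
Therefore phi_{22} = 0.1160.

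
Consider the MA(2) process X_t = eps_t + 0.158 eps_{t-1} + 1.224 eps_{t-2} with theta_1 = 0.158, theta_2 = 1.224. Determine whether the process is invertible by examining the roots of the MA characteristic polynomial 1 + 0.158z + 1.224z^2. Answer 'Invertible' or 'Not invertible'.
\text{Not invertible}

The MA(q) characteristic polynomial is P(z) = 1 + 0.158z + 1.224z^2.
Invertibility requires all roots to lie outside the unit circle, i.e. |z| > 1 for every root.
Set 1 + (0.158) z + (1.224) z^2 = 0, i.e. a z^2 + b z + c = 0 with a = 1.224, b = 0.158, c = 1.
Discriminant D = b^2 - 4ac = (0.158)^2 - 4*(1.224)*1 = 0.024964 - (4.896) = -4.871036.
D < 0, so the roots are the complex-conjugate pair z = (-b +/- i sqrt(-D)) / (2a) = -0.0645 +/- 0.9016i.
For a conjugate pair |z|^2 = z * conj(z) = (product of roots) = c/a = 1/(1.224) = 0.816993, so |z| = sqrt(0.816993) = 0.9039 for both roots.
Moduli of all roots: 0.9039, 0.9039.
All moduli strictly greater than 1? No.
Verdict: Not invertible.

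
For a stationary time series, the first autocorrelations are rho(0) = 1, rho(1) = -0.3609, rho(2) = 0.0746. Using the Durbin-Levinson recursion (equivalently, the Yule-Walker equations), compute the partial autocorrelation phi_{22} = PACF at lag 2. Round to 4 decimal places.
\phi_{22} = -0.0640

The PACF at lag k is phi_{kk}, the last component of the solution
to the Yule-Walker system G_k phi = r_k where
  (G_k)_{ij} = rho(|i - j|), (r_k)_i = rho(i), i,j = 1..k.
Equivalently, Durbin-Levinson gives phi_{kk} iteratively:
  phi_{11} = rho(1)
  phi_{kk} = [rho(k) - sum_{j=1..k-1} phi_{k-1,j} rho(k-j)]
            / [1 - sum_{j=1..k-1} phi_{k-1,j} rho(j)],
  phi_{k,j} = phi_{k-1,j} - phi_{kk} phi_{k-1,k-j},  j = 1..k-1.
Step k = 1:
  phi_11 = rho(1) = -0.3609.
Step k = 2:
  phi_22 = [rho(2) - phi_11 rho(1)] / [1 - phi_11 rho(1)] = [0.0746 - (-0.3609)(-0.3609)] / [1 - (-0.3609)(-0.3609)]
         = -0.05564881 / 0.86975119 = -0.064.
Therefore phi_{22} = -0.0640.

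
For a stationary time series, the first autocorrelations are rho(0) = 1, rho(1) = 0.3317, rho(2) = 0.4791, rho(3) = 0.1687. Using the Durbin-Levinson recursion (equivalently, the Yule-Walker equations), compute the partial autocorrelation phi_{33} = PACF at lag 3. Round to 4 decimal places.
\phi_{33} = -0.0840

The PACF at lag k is phi_{kk}, the last component of the solution
to the Yule-Walker system G_k phi = r_k where
  (G_k)_{ij} = rho(|i - j|), (r_k)_i = rho(i), i,j = 1..k.
Equivalently, Durbin-Levinson gives phi_{kk} iteratively:
  phi_{11} = rho(1)
  phi_{kk} = [rho(k) - sum_{j=1..k-1} phi_{k-1,j} rho(k-j)]
            / [1 - sum_{j=1..k-1} phi_{k-1,j} rho(j)],
  phi_{k,j} = phi_{k-1,j} - phi_{kk} phi_{k-1,k-j},  j = 1..k-1.
Step k = 1:
  phi_11 = rho(1) = 0.3317.
Step k = 2:
  phi_22 = [rho(2) - phi_11 rho(1)] / [1 - phi_11 rho(1)] = [0.4791 - (0.3317)(0.3317)] / [1 - (0.3317)(0.3317)]
         = 0.36907511 / 0.88997511 = 0.414703.
  Update: phi_21 = phi_11 - phi_22 phi_11 = 0.3317 - (0.414703)(0.3317) = 0.194143.
Step k = 3:
  phi_33 = [rho(3) - phi_21 rho(2) - phi_22 rho(1)] / [1 - phi_21 rho(1) - phi_22 rho(2)]
    numerator   = 0.1687 - (0.194143)(0.4791) - (0.414703)(0.3317) = -0.06187086
    denominator = 1 - (0.194143)(0.3317) - (0.414703)(0.4791) = 0.73691865
  phi_33 = -0.06187086 / 0.73691865 = -0.084.
Therefore phi_{33} = -0.0840.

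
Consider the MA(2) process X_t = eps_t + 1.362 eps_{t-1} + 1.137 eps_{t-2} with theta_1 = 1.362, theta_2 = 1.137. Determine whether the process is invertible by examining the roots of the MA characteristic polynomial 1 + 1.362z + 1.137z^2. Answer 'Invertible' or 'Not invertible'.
\text{Not invertible}

The MA(q) characteristic polynomial is P(z) = 1 + 1.362z + 1.137z^2.
Invertibility requires all roots to lie outside the unit circle, i.e. |z| > 1 for every root.
Set 1 + (1.362) z + (1.137) z^2 = 0, i.e. a z^2 + b z + c = 0 with a = 1.137, b = 1.362, c = 1.
Discriminant D = b^2 - 4ac = (1.362)^2 - 4*(1.137)*1 = 1.855044 - (4.548) = -2.692956.
D < 0, so the roots are the complex-conjugate pair z = (-b +/- i sqrt(-D)) / (2a) = -0.5989 +/- 0.7216i.
For a conjugate pair |z|^2 = z * conj(z) = (product of roots) = c/a = 1/(1.137) = 0.879507, so |z| = sqrt(0.879507) = 0.9378 for both roots.
Moduli of all roots: 0.9378, 0.9378.
All moduli strictly greater than 1? No.
Verdict: Not invertible.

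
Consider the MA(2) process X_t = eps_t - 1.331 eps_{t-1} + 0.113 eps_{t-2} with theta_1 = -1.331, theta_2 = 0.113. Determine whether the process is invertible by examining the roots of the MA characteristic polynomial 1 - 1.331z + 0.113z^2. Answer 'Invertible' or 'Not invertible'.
\text{Not invertible}

The MA(q) characteristic polynomial is P(z) = 1 - 1.331z + 0.113z^2.
Invertibility requires all roots to lie outside the unit circle, i.e. |z| > 1 for every root.
Set 1 + (-1.331) z + (0.113) z^2 = 0, i.e. a z^2 + b z + c = 0 with a = 0.113, b = -1.331, c = 1.
Discriminant D = b^2 - 4ac = (-1.331)^2 - 4*(0.113)*1 = 1.771561 - (0.452) = 1.319561.
D >= 0, so the roots are real: z = (-b +/- sqrt(D)) / (2a) = (1.331 +/- 1.148721) / (0.226).
  z_1 = (1.331 + 1.148721) / (0.226) = 10.9722,   |z_1| = 10.9722.
  z_2 = (1.331 - 1.148721) / (0.226) = 0.8065,   |z_2| = 0.8065.
Moduli of all roots: 10.9722, 0.8065.
All moduli strictly greater than 1? No.
Verdict: Not invertible.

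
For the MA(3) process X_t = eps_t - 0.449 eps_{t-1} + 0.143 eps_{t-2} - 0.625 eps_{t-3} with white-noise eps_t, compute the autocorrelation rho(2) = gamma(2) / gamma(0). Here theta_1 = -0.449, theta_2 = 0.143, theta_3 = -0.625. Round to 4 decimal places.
\rho(2) = 0.2627

For an MA(q) process with theta_0 = 1, the autocovariance is
  gamma(k) = sigma^2 * sum_{i=0..q-k} theta_i * theta_{i+k},
and rho(k) = gamma(k) / gamma(0). Sigma^2 cancels.
  numerator   = (1)*(0.143) + (-0.449)*(-0.625) = 0.423625.
  denominator = (1)^2 + (-0.449)^2 + (0.143)^2 + (-0.625)^2 = 1.612675.
  rho(2) = 0.423625 / 1.612675 = 0.2627.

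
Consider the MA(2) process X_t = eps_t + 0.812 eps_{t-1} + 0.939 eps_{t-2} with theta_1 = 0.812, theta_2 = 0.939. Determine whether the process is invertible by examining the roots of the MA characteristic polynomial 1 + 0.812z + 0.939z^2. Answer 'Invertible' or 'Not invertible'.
\text{Invertible}

The MA(q) characteristic polynomial is P(z) = 1 + 0.812z + 0.939z^2.
Invertibility requires all roots to lie outside the unit circle, i.e. |z| > 1 for every root.
Set 1 + (0.812) z + (0.939) z^2 = 0, i.e. a z^2 + b z + c = 0 with a = 0.939, b = 0.812, c = 1.
Discriminant D = b^2 - 4ac = (0.812)^2 - 4*(0.939)*1 = 0.659344 - (3.756) = -3.096656.
D < 0, so the roots are the complex-conjugate pair z = (-b +/- i sqrt(-D)) / (2a) = -0.4324 +/- 0.937i.
For a conjugate pair |z|^2 = z * conj(z) = (product of roots) = c/a = 1/(0.939) = 1.064963, so |z| = sqrt(1.064963) = 1.032 for both roots.
Moduli of all roots: 1.0320, 1.0320.
All moduli strictly greater than 1? Yes.
Verdict: Invertible.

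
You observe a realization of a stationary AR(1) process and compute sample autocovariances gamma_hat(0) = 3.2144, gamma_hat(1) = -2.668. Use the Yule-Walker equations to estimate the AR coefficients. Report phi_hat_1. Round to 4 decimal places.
\hat\phi_{1} = -0.8300

The Yule-Walker equations for an AR(p) process read, in matrix form,
  Gamma_p phi = r_p,   with   (Gamma_p)_{ij} = gamma(|i - j|),
                       (r_p)_i = gamma(i),   i,j = 1..p.
Substitute the sample gammas (Toeplitz matrix and right-hand side of size 1):
  Gamma_p = [[3.2144]]
  r_p     = [-2.668]
With p = 1 this is the single equation gamma(0) phi_1 = gamma(1):
  phi_hat_1 = gamma(1) / gamma(0) = -2.668 / 3.2144 = -0.8300.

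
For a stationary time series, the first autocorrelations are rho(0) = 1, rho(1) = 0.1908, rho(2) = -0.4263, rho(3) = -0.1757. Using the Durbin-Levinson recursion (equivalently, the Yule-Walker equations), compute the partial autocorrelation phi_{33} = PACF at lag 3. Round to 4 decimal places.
\phi_{33} = 0.0490

The PACF at lag k is phi_{kk}, the last component of the solution
to the Yule-Walker system G_k phi = r_k where
  (G_k)_{ij} = rho(|i - j|), (r_k)_i = rho(i), i,j = 1..k.
Equivalently, Durbin-Levinson gives phi_{kk} iteratively:
  phi_{11} = rho(1)
  phi_{kk} = [rho(k) - sum_{j=1..k-1} phi_{k-1,j} rho(k-j)]
            / [1 - sum_{j=1..k-1} phi_{k-1,j} rho(j)],
  phi_{k,j} = phi_{k-1,j} - phi_{kk} phi_{k-1,k-j},  j = 1..k-1.
Step k = 1:
  phi_11 = rho(1) = 0.1908.
Step k = 2:
  phi_22 = [rho(2) - phi_11 rho(1)] / [1 - phi_11 rho(1)] = [-0.4263 - (0.1908)(0.1908)] / [1 - (0.1908)(0.1908)]
         = -0.46270464 / 0.96359536 = -0.480186.
  Update: phi_21 = phi_11 - phi_22 phi_11 = 0.1908 - (-0.480186)(0.1908) = 0.282419.
Step k = 3:
  phi_33 = [rho(3) - phi_21 rho(2) - phi_22 rho(1)] / [1 - phi_21 rho(1) - phi_22 rho(2)]
    numerator   = -0.1757 - (0.282419)(-0.4263) - (-0.480186)(0.1908) = 0.03631481
    denominator = 1 - (0.282419)(0.1908) - (-0.480186)(-0.4263) = 0.74141124
  phi_33 = 0.03631481 / 0.74141124 = 0.049.
Therefore phi_{33} = 0.0490.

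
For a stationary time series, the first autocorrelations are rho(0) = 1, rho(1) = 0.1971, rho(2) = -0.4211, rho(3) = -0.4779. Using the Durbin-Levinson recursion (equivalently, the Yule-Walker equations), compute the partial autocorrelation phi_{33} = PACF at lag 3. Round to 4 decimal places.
\phi_{33} = -0.3520

The PACF at lag k is phi_{kk}, the last component of the solution
to the Yule-Walker system G_k phi = r_k where
  (G_k)_{ij} = rho(|i - j|), (r_k)_i = rho(i), i,j = 1..k.
Equivalently, Durbin-Levinson gives phi_{kk} iteratively:
  phi_{11} = rho(1)
  phi_{kk} = [rho(k) - sum_{j=1..k-1} phi_{k-1,j} rho(k-j)]
            / [1 - sum_{j=1..k-1} phi_{k-1,j} rho(j)],
  phi_{k,j} = phi_{k-1,j} - phi_{kk} phi_{k-1,k-j},  j = 1..k-1.
Step k = 1:
  phi_11 = rho(1) = 0.1971.
Step k = 2:
  phi_22 = [rho(2) - phi_11 rho(1)] / [1 - phi_11 rho(1)] = [-0.4211 - (0.1971)(0.1971)] / [1 - (0.1971)(0.1971)]
         = -0.45994841 / 0.96115159 = -0.478539.
  Update: phi_21 = phi_11 - phi_22 phi_11 = 0.1971 - (-0.478539)(0.1971) = 0.29142.
Step k = 3:
  phi_33 = [rho(3) - phi_21 rho(2) - phi_22 rho(1)] / [1 - phi_21 rho(1) - phi_22 rho(2)]
    numerator   = -0.4779 - (0.29142)(-0.4211) - (-0.478539)(0.1971) = -0.26086302
    denominator = 1 - (0.29142)(0.1971) - (-0.478539)(-0.4211) = 0.74104839
  phi_33 = -0.26086302 / 0.74104839 = -0.352.
Therefore phi_{33} = -0.3520.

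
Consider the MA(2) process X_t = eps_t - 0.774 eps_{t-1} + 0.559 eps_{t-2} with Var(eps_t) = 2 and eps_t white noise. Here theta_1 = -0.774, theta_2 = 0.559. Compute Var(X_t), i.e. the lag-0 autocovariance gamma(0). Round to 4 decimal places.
\gamma(0) = 3.8231

For an MA(q) process X_t = eps_t + sum_i theta_i eps_{t-i} with
Var(eps_t) = sigma^2, the variance is
  gamma(0) = sigma^2 * (1 + sum_i theta_i^2).
  sum_i theta_i^2 = (-0.774)^2 + (0.559)^2 = 0.599076 + 0.312481 = 0.911557.
  gamma(0) = 2 * (1 + 0.911557) = 2 * 1.911557 = 3.823114, which rounds to 3.8231.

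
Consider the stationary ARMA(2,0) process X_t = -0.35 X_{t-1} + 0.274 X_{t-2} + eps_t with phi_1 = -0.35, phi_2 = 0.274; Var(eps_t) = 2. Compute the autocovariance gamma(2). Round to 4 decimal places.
\gamma(2) = 1.2472

Multiply the model equation by X_{t-k} and take expectations. With theta_0 = psi_0 = 1 and psi_j the MA(infinity) weights, this gives
  gamma(k) - sum_i phi_i gamma(k-i) = c_k,
  c_k = sigma^2 * sum_{j=k..q} theta_j psi_{j-k}   (c_k = 0 for k > q),
using gamma(-m) = gamma(m).
Pure AR (q = 0): c_0 = sigma^2 = 2, c_k = 0 for k >= 1.
Equations for k = 0, 1, 2 (AR order 2, c_2 = 0):
  (E0) gamma(0) = phi_1 gamma(1) + phi_2 gamma(2) + c_0
  (E1) gamma(1) = phi_1 gamma(0) + phi_2 gamma(1) + c_1
  (E2) gamma(2) = phi_1 gamma(1) + phi_2 gamma(0)
From (E1): gamma(1) = A gamma(0) + B with
  A = phi_1 / (1 - phi_2) = -0.35 / 0.726 = -0.482094,   B = c_1 / (1 - phi_2) = 0 / 0.726 = 0.
Insert (E2) into (E0): gamma(0) (1 - phi_2^2) = phi_1 (1 + phi_2) gamma(1) + c_0.
  phi_1 (1 + phi_2) = (-0.35)(1.274) = -0.4459,   1 - phi_2^2 = 0.924924.
Replace gamma(1) by A gamma(0) + B and collect gamma(0):
  gamma(0) [0.924924 - (-0.4459)(-0.482094)] = c_0 = 2
  gamma(0) * 0.709958 = 2
  gamma(0) = 2 / 0.709958 = 2.817066.
  gamma(1) = A gamma(0) = (-0.482094)(2.817066) = -1.35809.
  gamma(2) = phi_1 gamma(1) + phi_2 gamma(0) = (-0.35)(-1.35809) + (0.274)(2.817066) = 1.247208.
Therefore gamma(2) = 1.2472 (to 4 decimal places).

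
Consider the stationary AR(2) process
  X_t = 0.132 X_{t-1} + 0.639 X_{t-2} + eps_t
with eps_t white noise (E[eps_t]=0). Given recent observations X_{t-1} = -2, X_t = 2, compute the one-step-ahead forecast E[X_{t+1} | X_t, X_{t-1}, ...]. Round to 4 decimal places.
E[X_{t+1} \mid \mathcal F_t] = -1.0140

For an AR(p) model X_t = c + sum_i phi_i X_{t-i} + eps_t, the
one-step-ahead conditional mean is
  E[X_{t+1} | X_t, ...] = c + sum_i phi_i X_{t+1-i}.
Substitute known values:
  E[X_{t+1} | ...] = (0.132) * (2) + (0.639) * (-2)
                   = -1.0140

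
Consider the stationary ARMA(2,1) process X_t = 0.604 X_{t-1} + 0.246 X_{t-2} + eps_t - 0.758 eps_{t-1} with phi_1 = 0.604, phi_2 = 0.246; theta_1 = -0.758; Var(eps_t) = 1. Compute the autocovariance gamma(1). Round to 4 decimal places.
\gamma(1) = -0.1482

Multiply the model equation by X_{t-k} and take expectations. With theta_0 = psi_0 = 1 and psi_j the MA(infinity) weights, this gives
  gamma(k) - sum_i phi_i gamma(k-i) = c_k,
  c_k = sigma^2 * sum_{j=k..q} theta_j psi_{j-k}   (c_k = 0 for k > q),
using gamma(-m) = gamma(m).
psi-weights needed (psi_j = theta_j + sum_i phi_i psi_{j-i}):
  psi_1 = theta_1 + phi_1 = -0.758 + (0.604) = -0.154
Right-hand sides:
  c_0 = sigma^2 (1 + theta_1 psi_1) = 1 * (1 + (-0.758)(-0.154)) = 1 * 1.116732 = 1.116732
  c_1 = sigma^2 theta_1 = 1 * (-0.758) = -0.758
  c_2 = 0
Equations for k = 0, 1, 2 (AR order 2, c_2 = 0):
  (E0) gamma(0) = phi_1 gamma(1) + phi_2 gamma(2) + c_0
  (E1) gamma(1) = phi_1 gamma(0) + phi_2 gamma(1) + c_1
  (E2) gamma(2) = phi_1 gamma(1) + phi_2 gamma(0)
From (E1): gamma(1) = A gamma(0) + B with
  A = phi_1 / (1 - phi_2) = 0.604 / 0.754 = 0.801061,   B = c_1 / (1 - phi_2) = -0.758 / 0.754 = -1.005305.
Insert (E2) into (E0): gamma(0) (1 - phi_2^2) = phi_1 (1 + phi_2) gamma(1) + c_0.
  phi_1 (1 + phi_2) = (0.604)(1.246) = 0.752584,   1 - phi_2^2 = 0.939484.
Replace gamma(1) by A gamma(0) + B and collect gamma(0):
  gamma(0) [0.939484 - (0.752584)(0.801061)] = (0.752584)(-1.005305) + 1.116732
  gamma(0) * 0.336618 = 0.360156
  gamma(0) = 0.360156 / 0.336618 = 1.069923.
  gamma(1) = A gamma(0) + B = (0.801061)(1.069923) + (-1.005305) = -0.148232.
Therefore gamma(1) = -0.1482 (to 4 decimal places).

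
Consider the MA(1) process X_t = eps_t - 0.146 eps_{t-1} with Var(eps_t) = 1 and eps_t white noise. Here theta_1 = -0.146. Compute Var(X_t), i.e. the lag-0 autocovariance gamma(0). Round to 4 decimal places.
\gamma(0) = 1.0213

For an MA(q) process X_t = eps_t + sum_i theta_i eps_{t-i} with
Var(eps_t) = sigma^2, the variance is
  gamma(0) = sigma^2 * (1 + sum_i theta_i^2).
  sum_i theta_i^2 = (-0.146)^2 = 0.021316.
  gamma(0) = 1 * (1 + 0.021316) = 1 * 1.021316 = 1.021316, which rounds to 1.0213.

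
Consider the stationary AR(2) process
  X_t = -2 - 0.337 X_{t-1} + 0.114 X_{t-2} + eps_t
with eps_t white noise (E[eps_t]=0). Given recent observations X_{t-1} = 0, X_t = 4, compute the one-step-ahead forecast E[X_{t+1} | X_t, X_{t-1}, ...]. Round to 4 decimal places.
E[X_{t+1} \mid \mathcal F_t] = -3.3480

For an AR(p) model X_t = c + sum_i phi_i X_{t-i} + eps_t, the
one-step-ahead conditional mean is
  E[X_{t+1} | X_t, ...] = c + sum_i phi_i X_{t+1-i}.
Substitute known values:
  E[X_{t+1} | ...] = -2 + (-0.337) * (4) + (0.114) * (0)
                   = -3.3480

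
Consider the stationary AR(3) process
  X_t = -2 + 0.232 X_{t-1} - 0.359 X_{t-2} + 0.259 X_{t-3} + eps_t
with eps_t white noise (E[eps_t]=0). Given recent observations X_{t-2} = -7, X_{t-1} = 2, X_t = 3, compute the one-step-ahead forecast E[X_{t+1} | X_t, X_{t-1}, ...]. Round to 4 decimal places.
E[X_{t+1} \mid \mathcal F_t] = -3.8350

For an AR(p) model X_t = c + sum_i phi_i X_{t-i} + eps_t, the
one-step-ahead conditional mean is
  E[X_{t+1} | X_t, ...] = c + sum_i phi_i X_{t+1-i}.
Substitute known values:
  E[X_{t+1} | ...] = -2 + (0.232) * (3) + (-0.359) * (2) + (0.259) * (-7)
                   = -3.8350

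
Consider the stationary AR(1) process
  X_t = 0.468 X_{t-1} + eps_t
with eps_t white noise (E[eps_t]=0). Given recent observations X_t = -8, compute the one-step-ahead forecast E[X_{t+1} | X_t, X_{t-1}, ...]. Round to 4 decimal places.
E[X_{t+1} \mid \mathcal F_t] = -3.7440

For an AR(p) model X_t = c + sum_i phi_i X_{t-i} + eps_t, the
one-step-ahead conditional mean is
  E[X_{t+1} | X_t, ...] = c + sum_i phi_i X_{t+1-i}.
Substitute known values:
  E[X_{t+1} | ...] = (0.468) * (-8)
                   = -3.7440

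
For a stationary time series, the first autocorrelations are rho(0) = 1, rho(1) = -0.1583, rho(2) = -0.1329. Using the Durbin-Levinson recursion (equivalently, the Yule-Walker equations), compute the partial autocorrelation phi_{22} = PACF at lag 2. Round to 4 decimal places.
\phi_{22} = -0.1620

The PACF at lag k is phi_{kk}, the last component of the solution
to the Yule-Walker system G_k phi = r_k where
  (G_k)_{ij} = rho(|i - j|), (r_k)_i = rho(i), i,j = 1..k.
Equivalently, Durbin-Levinson gives phi_{kk} iteratively:
  phi_{11} = rho(1)
  phi_{kk} = [rho(k) - sum_{j=1..k-1} phi_{k-1,j} rho(k-j)]
            / [1 - sum_{j=1..k-1} phi_{k-1,j} rho(j)],
  phi_{k,j} = phi_{k-1,j} - phi_{kk} phi_{k-1,k-j},  j = 1..k-1.
Step k = 1:
  phi_11 = rho(1) = -0.1583.
Step k = 2:
  phi_22 = [rho(2) - phi_11 rho(1)] / [1 - phi_11 rho(1)] = [-0.1329 - (-0.1583)(-0.1583)] / [1 - (-0.1583)(-0.1583)]
         = -0.15795889 / 0.97494111 = -0.162.
Therefore phi_{22} = -0.1620.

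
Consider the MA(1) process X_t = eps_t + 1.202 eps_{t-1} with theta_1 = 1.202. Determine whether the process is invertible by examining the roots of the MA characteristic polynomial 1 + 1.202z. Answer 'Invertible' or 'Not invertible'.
\text{Not invertible}

The MA(q) characteristic polynomial is P(z) = 1 + 1.202z.
Invertibility requires all roots to lie outside the unit circle, i.e. |z| > 1 for every root.
This is linear in z: 1 + (1.202) z = 0  =>  z = -1/(1.202) = -0.831947,  |z| = 0.831947.
Moduli of all roots: 0.8319.
All moduli strictly greater than 1? No.
Verdict: Not invertible.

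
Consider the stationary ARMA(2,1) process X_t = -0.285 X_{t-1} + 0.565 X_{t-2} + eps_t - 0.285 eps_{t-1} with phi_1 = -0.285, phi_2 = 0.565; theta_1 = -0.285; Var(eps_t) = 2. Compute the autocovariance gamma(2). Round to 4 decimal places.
\gamma(2) = 6.0021

Multiply the model equation by X_{t-k} and take expectations. With theta_0 = psi_0 = 1 and psi_j the MA(infinity) weights, this gives
  gamma(k) - sum_i phi_i gamma(k-i) = c_k,
  c_k = sigma^2 * sum_{j=k..q} theta_j psi_{j-k}   (c_k = 0 for k > q),
using gamma(-m) = gamma(m).
psi-weights needed (psi_j = theta_j + sum_i phi_i psi_{j-i}):
  psi_1 = theta_1 + phi_1 = -0.285 + (-0.285) = -0.57
Right-hand sides:
  c_0 = sigma^2 (1 + theta_1 psi_1) = 2 * (1 + (-0.285)(-0.57)) = 2 * 1.16245 = 2.3249
  c_1 = sigma^2 theta_1 = 2 * (-0.285) = -0.57
  c_2 = 0
Equations for k = 0, 1, 2 (AR order 2, c_2 = 0):
  (E0) gamma(0) = phi_1 gamma(1) + phi_2 gamma(2) + c_0
  (E1) gamma(1) = phi_1 gamma(0) + phi_2 gamma(1) + c_1
  (E2) gamma(2) = phi_1 gamma(1) + phi_2 gamma(0)
From (E1): gamma(1) = A gamma(0) + B with
  A = phi_1 / (1 - phi_2) = -0.285 / 0.435 = -0.655172,   B = c_1 / (1 - phi_2) = -0.57 / 0.435 = -1.310345.
Insert (E2) into (E0): gamma(0) (1 - phi_2^2) = phi_1 (1 + phi_2) gamma(1) + c_0.
  phi_1 (1 + phi_2) = (-0.285)(1.565) = -0.446025,   1 - phi_2^2 = 0.680775.
Replace gamma(1) by A gamma(0) + B and collect gamma(0):
  gamma(0) [0.680775 - (-0.446025)(-0.655172)] = (-0.446025)(-1.310345) + 2.3249
  gamma(0) * 0.388552 = 2.909347
  gamma(0) = 2.909347 / 0.388552 = 7.487669.
  gamma(1) = A gamma(0) + B = (-0.655172)(7.487669) + (-1.310345) = -6.216059.
  gamma(2) = phi_1 gamma(1) + phi_2 gamma(0) = (-0.285)(-6.216059) + (0.565)(7.487669) = 6.00211.
Therefore gamma(2) = 6.0021 (to 4 decimal places).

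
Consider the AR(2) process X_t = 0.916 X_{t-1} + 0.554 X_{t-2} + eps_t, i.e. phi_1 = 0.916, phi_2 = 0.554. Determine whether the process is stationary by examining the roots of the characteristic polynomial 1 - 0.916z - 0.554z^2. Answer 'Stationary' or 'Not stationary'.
\text{Not stationary}

The AR(p) characteristic polynomial is P(z) = 1 - 0.916z - 0.554z^2.
Stationarity requires all roots to lie outside the unit circle, i.e. |z| > 1 for every root.
Set 1 + (-0.916) z + (-0.554) z^2 = 0, i.e. a z^2 + b z + c = 0 with a = -0.554, b = -0.916, c = 1.
Discriminant D = b^2 - 4ac = (-0.916)^2 - 4*(-0.554)*1 = 0.839056 - (-2.216) = 3.055056.
D >= 0, so the roots are real: z = (-b +/- sqrt(D)) / (2a) = (0.916 +/- 1.747872) / (-1.108).
  z_1 = (0.916 + 1.747872) / (-1.108) = -2.4042,   |z_1| = 2.4042.
  z_2 = (0.916 - 1.747872) / (-1.108) = 0.7508,   |z_2| = 0.7508.
Moduli of all roots: 2.4042, 0.7508.
All moduli strictly greater than 1? No.
Verdict: Not stationary.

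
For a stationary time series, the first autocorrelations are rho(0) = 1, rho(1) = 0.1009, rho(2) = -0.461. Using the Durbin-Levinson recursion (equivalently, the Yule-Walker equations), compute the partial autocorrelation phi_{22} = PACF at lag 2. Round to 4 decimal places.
\phi_{22} = -0.4760

The PACF at lag k is phi_{kk}, the last component of the solution
to the Yule-Walker system G_k phi = r_k where
  (G_k)_{ij} = rho(|i - j|), (r_k)_i = rho(i), i,j = 1..k.
Equivalently, Durbin-Levinson gives phi_{kk} iteratively:
  phi_{11} = rho(1)
  phi_{kk} = [rho(k) - sum_{j=1..k-1} phi_{k-1,j} rho(k-j)]
            / [1 - sum_{j=1..k-1} phi_{k-1,j} rho(j)],
  phi_{k,j} = phi_{k-1,j} - phi_{kk} phi_{k-1,k-j},  j = 1..k-1.
Step k = 1:
  phi_11 = rho(1) = 0.1009.
Step k = 2:
  phi_22 = [rho(2) - phi_11 rho(1)] / [1 - phi_11 rho(1)] = [-0.461 - (0.1009)(0.1009)] / [1 - (0.1009)(0.1009)]
         = -0.47118081 / 0.98981919 = -0.476.
Therefore phi_{22} = -0.4760.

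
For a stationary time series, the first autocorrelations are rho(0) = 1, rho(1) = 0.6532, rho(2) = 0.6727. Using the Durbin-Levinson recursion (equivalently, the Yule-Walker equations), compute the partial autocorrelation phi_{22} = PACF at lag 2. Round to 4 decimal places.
\phi_{22} = 0.4291

The PACF at lag k is phi_{kk}, the last component of the solution
to the Yule-Walker system G_k phi = r_k where
  (G_k)_{ij} = rho(|i - j|), (r_k)_i = rho(i), i,j = 1..k.
Equivalently, Durbin-Levinson gives phi_{kk} iteratively:
  phi_{11} = rho(1)
  phi_{kk} = [rho(k) - sum_{j=1..k-1} phi_{k-1,j} rho(k-j)]
            / [1 - sum_{j=1..k-1} phi_{k-1,j} rho(j)],
  phi_{k,j} = phi_{k-1,j} - phi_{kk} phi_{k-1,k-j},  j = 1..k-1.
Step k = 1:
  phi_11 = rho(1) = 0.6532.
Step k = 2:
  phi_22 = [rho(2) - phi_11 rho(1)] / [1 - phi_11 rho(1)] = [0.6727 - (0.6532)(0.6532)] / [1 - (0.6532)(0.6532)]
         = 0.24602976 / 0.57332976 = 0.4291.
Therefore phi_{22} = 0.4291.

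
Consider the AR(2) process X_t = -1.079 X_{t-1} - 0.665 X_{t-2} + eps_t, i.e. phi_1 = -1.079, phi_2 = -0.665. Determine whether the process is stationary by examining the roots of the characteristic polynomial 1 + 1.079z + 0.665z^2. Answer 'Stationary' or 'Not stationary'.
\text{Stationary}

The AR(p) characteristic polynomial is P(z) = 1 + 1.079z + 0.665z^2.
Stationarity requires all roots to lie outside the unit circle, i.e. |z| > 1 for every root.
Set 1 + (1.079) z + (0.665) z^2 = 0, i.e. a z^2 + b z + c = 0 with a = 0.665, b = 1.079, c = 1.
Discriminant D = b^2 - 4ac = (1.079)^2 - 4*(0.665)*1 = 1.164241 - (2.66) = -1.495759.
D < 0, so the roots are the complex-conjugate pair z = (-b +/- i sqrt(-D)) / (2a) = -0.8113 +/- 0.9196i.
For a conjugate pair |z|^2 = z * conj(z) = (product of roots) = c/a = 1/(0.665) = 1.503759, so |z| = sqrt(1.503759) = 1.2263 for both roots.
Moduli of all roots: 1.2263, 1.2263.
All moduli strictly greater than 1? Yes.
Verdict: Stationary.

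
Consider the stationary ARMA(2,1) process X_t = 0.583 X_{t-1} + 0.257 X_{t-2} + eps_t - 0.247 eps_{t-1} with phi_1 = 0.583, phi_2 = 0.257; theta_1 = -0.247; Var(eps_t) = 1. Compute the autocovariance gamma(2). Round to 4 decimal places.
\gamma(2) = 1.1466

Multiply the model equation by X_{t-k} and take expectations. With theta_0 = psi_0 = 1 and psi_j the MA(infinity) weights, this gives
  gamma(k) - sum_i phi_i gamma(k-i) = c_k,
  c_k = sigma^2 * sum_{j=k..q} theta_j psi_{j-k}   (c_k = 0 for k > q),
using gamma(-m) = gamma(m).
psi-weights needed (psi_j = theta_j + sum_i phi_i psi_{j-i}):
  psi_1 = theta_1 + phi_1 = -0.247 + (0.583) = 0.336
Right-hand sides:
  c_0 = sigma^2 (1 + theta_1 psi_1) = 1 * (1 + (-0.247)(0.336)) = 1 * 0.917008 = 0.917008
  c_1 = sigma^2 theta_1 = 1 * (-0.247) = -0.247
  c_2 = 0
Equations for k = 0, 1, 2 (AR order 2, c_2 = 0):
  (E0) gamma(0) = phi_1 gamma(1) + phi_2 gamma(2) + c_0
  (E1) gamma(1) = phi_1 gamma(0) + phi_2 gamma(1) + c_1
  (E2) gamma(2) = phi_1 gamma(1) + phi_2 gamma(0)
From (E1): gamma(1) = A gamma(0) + B with
  A = phi_1 / (1 - phi_2) = 0.583 / 0.743 = 0.784657,   B = c_1 / (1 - phi_2) = -0.247 / 0.743 = -0.332436.
Insert (E2) into (E0): gamma(0) (1 - phi_2^2) = phi_1 (1 + phi_2) gamma(1) + c_0.
  phi_1 (1 + phi_2) = (0.583)(1.257) = 0.732831,   1 - phi_2^2 = 0.933951.
Replace gamma(1) by A gamma(0) + B and collect gamma(0):
  gamma(0) [0.933951 - (0.732831)(0.784657)] = (0.732831)(-0.332436) + 0.917008
  gamma(0) * 0.35893 = 0.673389
  gamma(0) = 0.673389 / 0.35893 = 1.876099.
  gamma(1) = A gamma(0) + B = (0.784657)(1.876099) + (-0.332436) = 1.139658.
  gamma(2) = phi_1 gamma(1) + phi_2 gamma(0) = (0.583)(1.139658) + (0.257)(1.876099) = 1.146578.
Therefore gamma(2) = 1.1466 (to 4 decimal places).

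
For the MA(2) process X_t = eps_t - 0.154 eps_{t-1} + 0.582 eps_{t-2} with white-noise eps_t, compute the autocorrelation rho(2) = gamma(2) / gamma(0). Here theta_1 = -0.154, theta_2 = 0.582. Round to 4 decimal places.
\rho(2) = 0.4272

For an MA(q) process with theta_0 = 1, the autocovariance is
  gamma(k) = sigma^2 * sum_{i=0..q-k} theta_i * theta_{i+k},
and rho(k) = gamma(k) / gamma(0). Sigma^2 cancels.
  numerator   = (1)*(0.582) = 0.582.
  denominator = (1)^2 + (-0.154)^2 + (0.582)^2 = 1.36244.
  rho(2) = 0.582 / 1.36244 = 0.4272.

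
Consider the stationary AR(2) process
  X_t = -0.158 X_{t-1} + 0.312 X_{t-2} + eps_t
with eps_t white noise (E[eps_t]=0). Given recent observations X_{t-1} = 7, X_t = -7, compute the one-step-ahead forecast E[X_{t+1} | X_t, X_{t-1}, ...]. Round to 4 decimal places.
E[X_{t+1} \mid \mathcal F_t] = 3.2900

For an AR(p) model X_t = c + sum_i phi_i X_{t-i} + eps_t, the
one-step-ahead conditional mean is
  E[X_{t+1} | X_t, ...] = c + sum_i phi_i X_{t+1-i}.
Substitute known values:
  E[X_{t+1} | ...] = (-0.158) * (-7) + (0.312) * (7)
                   = 3.2900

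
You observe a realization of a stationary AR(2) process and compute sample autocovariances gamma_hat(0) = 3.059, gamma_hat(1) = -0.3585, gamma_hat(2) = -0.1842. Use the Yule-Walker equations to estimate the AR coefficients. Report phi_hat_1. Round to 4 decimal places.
\hat\phi_{1} = -0.1260

The Yule-Walker equations for an AR(p) process read, in matrix form,
  Gamma_p phi = r_p,   with   (Gamma_p)_{ij} = gamma(|i - j|),
                       (r_p)_i = gamma(i),   i,j = 1..p.
Substitute the sample gammas (Toeplitz matrix and right-hand side of size 2):
  Gamma_p = [[3.059, -0.3585], [-0.3585, 3.059]]
  r_p     = [-0.3585, -0.1842]
Written out:
  3.059 phi_1 - 0.3585 phi_2 = -0.3585
  -0.3585 phi_1 + 3.059 phi_2 = -0.1842
Solve by Cramer's rule:
  det = gamma(0)^2 - gamma(1)^2 = (3.059)^2 - (-0.3585)^2 = 9.357481 - 0.12852225 = 9.22895875
  phi_hat_1 = [gamma(1) gamma(0) - gamma(1) gamma(2)] / det = [(-0.3585)(3.059) - (-0.3585)(-0.1842)] / 9.22895875 = -1.1626872 / 9.22895875 = -0.126
  phi_hat_2 = [gamma(0) gamma(2) - gamma(1)^2] / det = [(3.059)(-0.1842) - (-0.3585)^2] / 9.22895875 = -0.69199005 / 9.22895875 = -0.075
So phi_hat = [-0.1260, -0.0750].
Therefore phi_hat_1 = -0.1260.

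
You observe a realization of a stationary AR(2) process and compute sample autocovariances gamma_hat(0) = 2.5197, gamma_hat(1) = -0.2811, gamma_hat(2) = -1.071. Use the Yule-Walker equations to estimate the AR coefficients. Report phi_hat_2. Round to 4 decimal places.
\hat\phi_{2} = -0.4430

The Yule-Walker equations for an AR(p) process read, in matrix form,
  Gamma_p phi = r_p,   with   (Gamma_p)_{ij} = gamma(|i - j|),
                       (r_p)_i = gamma(i),   i,j = 1..p.
Substitute the sample gammas (Toeplitz matrix and right-hand side of size 2):
  Gamma_p = [[2.5197, -0.2811], [-0.2811, 2.5197]]
  r_p     = [-0.2811, -1.071]
Written out:
  2.5197 phi_1 - 0.2811 phi_2 = -0.2811
  -0.2811 phi_1 + 2.5197 phi_2 = -1.071
Solve by Cramer's rule:
  det = gamma(0)^2 - gamma(1)^2 = (2.5197)^2 - (-0.2811)^2 = 6.34888809 - 0.07901721 = 6.26987088
  phi_hat_1 = [gamma(1) gamma(0) - gamma(1) gamma(2)] / det = [(-0.2811)(2.5197) - (-0.2811)(-1.071)] / 6.26987088 = -1.00934577 / 6.26987088 = -0.161
  phi_hat_2 = [gamma(0) gamma(2) - gamma(1)^2] / det = [(2.5197)(-1.071) - (-0.2811)^2] / 6.26987088 = -2.77761591 / 6.26987088 = -0.443
So phi_hat = [-0.1610, -0.4430].
Therefore phi_hat_2 = -0.4430.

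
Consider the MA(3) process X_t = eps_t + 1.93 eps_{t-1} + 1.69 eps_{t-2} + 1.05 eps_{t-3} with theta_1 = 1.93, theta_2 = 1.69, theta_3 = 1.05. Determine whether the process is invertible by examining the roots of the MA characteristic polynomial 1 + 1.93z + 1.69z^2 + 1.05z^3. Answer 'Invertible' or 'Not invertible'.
\text{Not invertible}

The MA(q) characteristic polynomial is P(z) = 1 + 1.93z + 1.69z^2 + 1.05z^3.
Invertibility requires all roots to lie outside the unit circle, i.e. |z| > 1 for every root.
Degree 3: look for a simple real root z0 first, then factor out (1 - z/z0) and solve the remaining quadratic.
Testing z0 = -0.8: P(-0.8) = 1 + (1.93)(-0.8) + (1.69)(-0.8)^2 + (1.05)(-0.8)^3
  = 1 + (-1.544) + (1.0816) + (-0.5376) = 0.  So z_0 = -0.8 is a root, |z_0| = 0.8.
Divide out the factor (1 + 1.25 z) = (1 - z/z0) (since 1/z0 = -1.25):
  P(z) = (1 + 1.25 z)(1 + (0.68) z + (0.84) z^2)
  [check: z-coef 0.68 - (-1.25) = 1.93; z^2-coef 0.84 - (-1.25)(0.68) = 1.69; z^3-coef -(-1.25)(0.84) = 1.05.]
Remaining roots from the quadratic factor 1 + (0.68) z + (0.84) z^2:
  Set 1 + (0.68) z + (0.84) z^2 = 0, i.e. a z^2 + b z + c = 0 with a = 0.84, b = 0.68, c = 1.
  Discriminant D = b^2 - 4ac = (0.68)^2 - 4*(0.84)*1 = 0.4624 - (3.36) = -2.8976.
  D < 0, so the roots are the complex-conjugate pair z = (-b +/- i sqrt(-D)) / (2a) = -0.4048 +/- 1.0132i.
  For a conjugate pair |z|^2 = z * conj(z) = (product of roots) = c/a = 1/(0.84) = 1.190476, so |z| = sqrt(1.190476) = 1.0911 for both roots.
Moduli of all roots: 0.8000, 1.0911, 1.0911.
All moduli strictly greater than 1? No.
Verdict: Not invertible.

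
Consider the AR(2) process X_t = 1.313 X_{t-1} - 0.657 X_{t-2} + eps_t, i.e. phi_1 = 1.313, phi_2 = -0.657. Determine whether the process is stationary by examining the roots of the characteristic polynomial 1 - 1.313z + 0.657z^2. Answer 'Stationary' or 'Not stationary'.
\text{Stationary}

The AR(p) characteristic polynomial is P(z) = 1 - 1.313z + 0.657z^2.
Stationarity requires all roots to lie outside the unit circle, i.e. |z| > 1 for every root.
Set 1 + (-1.313) z + (0.657) z^2 = 0, i.e. a z^2 + b z + c = 0 with a = 0.657, b = -1.313, c = 1.
Discriminant D = b^2 - 4ac = (-1.313)^2 - 4*(0.657)*1 = 1.723969 - (2.628) = -0.904031.
D < 0, so the roots are the complex-conjugate pair z = (-b +/- i sqrt(-D)) / (2a) = 0.9992 +/- 0.7236i.
For a conjugate pair |z|^2 = z * conj(z) = (product of roots) = c/a = 1/(0.657) = 1.52207, so |z| = sqrt(1.52207) = 1.2337 for both roots.
Moduli of all roots: 1.2337, 1.2337.
All moduli strictly greater than 1? Yes.
Verdict: Stationary.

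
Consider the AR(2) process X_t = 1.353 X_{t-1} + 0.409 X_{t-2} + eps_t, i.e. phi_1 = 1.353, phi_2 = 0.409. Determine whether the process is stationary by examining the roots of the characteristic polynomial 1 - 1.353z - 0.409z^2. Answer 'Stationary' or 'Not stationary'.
\text{Not stationary}

The AR(p) characteristic polynomial is P(z) = 1 - 1.353z - 0.409z^2.
Stationarity requires all roots to lie outside the unit circle, i.e. |z| > 1 for every root.
Set 1 + (-1.353) z + (-0.409) z^2 = 0, i.e. a z^2 + b z + c = 0 with a = -0.409, b = -1.353, c = 1.
Discriminant D = b^2 - 4ac = (-1.353)^2 - 4*(-0.409)*1 = 1.830609 - (-1.636) = 3.466609.
D >= 0, so the roots are real: z = (-b +/- sqrt(D)) / (2a) = (1.353 +/- 1.861883) / (-0.818).
  z_1 = (1.353 + 1.861883) / (-0.818) = -3.9302,   |z_1| = 3.9302.
  z_2 = (1.353 - 1.861883) / (-0.818) = 0.6221,   |z_2| = 0.6221.
Moduli of all roots: 3.9302, 0.6221.
All moduli strictly greater than 1? No.
Verdict: Not stationary.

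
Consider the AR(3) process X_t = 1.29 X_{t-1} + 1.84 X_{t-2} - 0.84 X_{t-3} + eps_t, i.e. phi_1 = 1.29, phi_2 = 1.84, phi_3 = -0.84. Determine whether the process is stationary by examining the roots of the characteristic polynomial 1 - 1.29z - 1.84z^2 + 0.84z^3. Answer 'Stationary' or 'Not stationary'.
\text{Not stationary}

The AR(p) characteristic polynomial is P(z) = 1 - 1.29z - 1.84z^2 + 0.84z^3.
Stationarity requires all roots to lie outside the unit circle, i.e. |z| > 1 for every root.
Degree 3: look for a simple real root z0 first, then factor out (1 - z/z0) and solve the remaining quadratic.
Testing z0 = 0.5: P(0.5) = 1 + (-1.29)(0.5) + (-1.84)(0.5)^2 + (0.84)(0.5)^3
  = 1 + (-0.645) + (-0.46) + (0.105) = 0.  So z_0 = 0.5 is a root, |z_0| = 0.5.
Divide out the factor (1 - 2 z) = (1 - z/z0) (since 1/z0 = 2):
  P(z) = (1 - 2 z)(1 + (0.71) z + (-0.42) z^2)
  [check: z-coef 0.71 - (2) = -1.29; z^2-coef -0.42 - (2)(0.71) = -1.84; z^3-coef -(2)(-0.42) = 0.84.]
Remaining roots from the quadratic factor 1 + (0.71) z + (-0.42) z^2:
  Set 1 + (0.71) z + (-0.42) z^2 = 0, i.e. a z^2 + b z + c = 0 with a = -0.42, b = 0.71, c = 1.
  Discriminant D = b^2 - 4ac = (0.71)^2 - 4*(-0.42)*1 = 0.5041 - (-1.68) = 2.1841.
  D >= 0, so the roots are real: z = (-b +/- sqrt(D)) / (2a) = (-0.71 +/- 1.47787) / (-0.84).
    z_1 = (-0.71 + 1.47787) / (-0.84) = -0.9141,   |z_1| = 0.9141.
    z_2 = (-0.71 - 1.47787) / (-0.84) = 2.6046,   |z_2| = 2.6046.
Moduli of all roots: 0.5000, 0.9141, 2.6046.
All moduli strictly greater than 1? No.
Verdict: Not stationary.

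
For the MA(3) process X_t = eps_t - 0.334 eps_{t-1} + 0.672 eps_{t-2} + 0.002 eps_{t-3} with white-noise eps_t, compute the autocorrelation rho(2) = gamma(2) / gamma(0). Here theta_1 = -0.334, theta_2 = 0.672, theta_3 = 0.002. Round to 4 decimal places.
\rho(2) = 0.4295

For an MA(q) process with theta_0 = 1, the autocovariance is
  gamma(k) = sigma^2 * sum_{i=0..q-k} theta_i * theta_{i+k},
and rho(k) = gamma(k) / gamma(0). Sigma^2 cancels.
  numerator   = (1)*(0.672) + (-0.334)*(0.002) = 0.671332.
  denominator = (1)^2 + (-0.334)^2 + (0.672)^2 + (0.002)^2 = 1.563144.
  rho(2) = 0.671332 / 1.563144 = 0.4295.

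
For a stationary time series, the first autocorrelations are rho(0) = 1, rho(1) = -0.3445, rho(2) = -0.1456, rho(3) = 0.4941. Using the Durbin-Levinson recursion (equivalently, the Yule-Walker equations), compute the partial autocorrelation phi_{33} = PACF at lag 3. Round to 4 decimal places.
\phi_{33} = 0.4059

The PACF at lag k is phi_{kk}, the last component of the solution
to the Yule-Walker system G_k phi = r_k where
  (G_k)_{ij} = rho(|i - j|), (r_k)_i = rho(i), i,j = 1..k.
Equivalently, Durbin-Levinson gives phi_{kk} iteratively:
  phi_{11} = rho(1)
  phi_{kk} = [rho(k) - sum_{j=1..k-1} phi_{k-1,j} rho(k-j)]
            / [1 - sum_{j=1..k-1} phi_{k-1,j} rho(j)],
  phi_{k,j} = phi_{k-1,j} - phi_{kk} phi_{k-1,k-j},  j = 1..k-1.
Step k = 1:
  phi_11 = rho(1) = -0.3445.
Step k = 2:
  phi_22 = [rho(2) - phi_11 rho(1)] / [1 - phi_11 rho(1)] = [-0.1456 - (-0.3445)(-0.3445)] / [1 - (-0.3445)(-0.3445)]
         = -0.26428025 / 0.88131975 = -0.299869.
  Update: phi_21 = phi_11 - phi_22 phi_11 = -0.3445 - (-0.299869)(-0.3445) = -0.447805.
Step k = 3:
  phi_33 = [rho(3) - phi_21 rho(2) - phi_22 rho(1)] / [1 - phi_21 rho(1) - phi_22 rho(2)]
    numerator   = 0.4941 - (-0.447805)(-0.1456) - (-0.299869)(-0.3445) = 0.32559484
    denominator = 1 - (-0.447805)(-0.3445) - (-0.299869)(-0.1456) = 0.80207036
  phi_33 = 0.32559484 / 0.80207036 = 0.4059.
Therefore phi_{33} = 0.4059.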